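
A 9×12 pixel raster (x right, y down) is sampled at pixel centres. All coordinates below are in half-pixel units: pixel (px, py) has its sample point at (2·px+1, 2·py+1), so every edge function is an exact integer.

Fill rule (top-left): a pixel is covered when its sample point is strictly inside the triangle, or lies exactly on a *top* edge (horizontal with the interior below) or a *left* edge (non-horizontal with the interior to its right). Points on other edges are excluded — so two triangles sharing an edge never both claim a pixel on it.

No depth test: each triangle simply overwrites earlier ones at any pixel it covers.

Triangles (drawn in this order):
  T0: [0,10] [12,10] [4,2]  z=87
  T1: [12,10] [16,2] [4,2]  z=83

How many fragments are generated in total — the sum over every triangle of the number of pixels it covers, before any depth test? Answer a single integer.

T0:
  2·area = 96  (B↔C swapped to make it positive)
  edge (0, 10)→(4, 2): d=(4,-8) top-left  bias=+0
  edge (4, 2)→(12, 10): d=(8,8) right/bottom  bias=-1
  edge (12, 10)→(0, 10): d=(-12,0) right/bottom  bias=-1
    (1,0)@(3, 1): e=[-12,0,108] → ·  [on edge]
    (2,1)@(5, 3): e=[12,0,84] → ·  [on edge]
    (1,2)@(3, 5): e=[4,32,60] → █
    (2,2)@(5, 5): e=[20,16,60] → █
    (3,2)@(7, 5): e=[36,0,60] → ·  [on edge]
    (1,3)@(3, 7): e=[12,48,36] → █
    (3,3)@(7, 7): e=[44,16,36] → █
    (4,3)@(9, 7): e=[60,0,36] → ·  [on edge]
    (0,4)@(1, 9): e=[4,80,12] → █
    (4,4)@(9, 9): e=[68,16,12] → █
    (5,4)@(11, 9): e=[84,0,12] → ·  [on edge]
    (0,5)@(1, 11): e=[12,96,-12] → ·
    (6,5)@(13, 11): e=[108,0,-12] → ·  [on edge]
    (7,6)@(15, 13): e=[132,0,-36] → ·  [on edge]
    (8,7)@(17, 15): e=[156,0,-60] → ·  [on edge]
  covered (10 px):
    · · · · · · · · ·
    · · · · · · · · ·
    · █ █ · · · · · ·
    · █ █ █ · · · · ·
    █ █ █ █ █ · · · ·
    · · · · · · · · ·
    · · · · · · · · ·
    · · · · · · · · ·
    · · · · · · · · ·
    · · · · · · · · ·
    · · · · · · · · ·
    · · · · · · · · ·
T1:
  2·area = 96  (B↔C swapped to make it positive)
  edge (12, 10)→(4, 2): d=(-8,-8) top-left  bias=+0
  edge (4, 2)→(16, 2): d=(12,0) top-left  bias=+0
  edge (16, 2)→(12, 10): d=(-4,8) right/bottom  bias=-1
    (1,0)@(3, 1): e=[0,-12,108] → ·  [on edge]
    (2,1)@(5, 3): e=[0,12,84] → █  [on edge]
    (3,1)@(7, 3): e=[16,12,68] → █
    (4,1)@(9, 3): e=[32,12,52] → █
    (5,1)@(11, 3): e=[48,12,36] → █
    (6,1)@(13, 3): e=[64,12,20] → █
    (7,1)@(15, 3): e=[80,12,4] → █
    (8,1)@(17, 3): e=[96,12,-12] → ·
    (2,2)@(5, 5): e=[-16,36,76] → ·
    (3,2)@(7, 5): e=[0,36,60] → █  [on edge]
    (7,2)@(15, 5): e=[64,36,-4] → ·
    (3,3)@(7, 7): e=[-16,60,52] → ·
    (4,3)@(9, 7): e=[0,60,36] → █  [on edge]
    (5,4)@(11, 9): e=[0,84,12] → █  [on edge]
    (6,5)@(13, 11): e=[0,108,-12] → ·  [on edge]
    (7,6)@(15, 13): e=[0,132,-36] → ·  [on edge]
    (8,7)@(17, 15): e=[0,156,-60] → ·  [on edge]
  covered (14 px):
    · · · · · · · · ·
    · · █ █ █ █ █ █ ·
    · · · █ █ █ █ · ·
    · · · · █ █ █ · ·
    · · · · · █ · · ·
    · · · · · · · · ·
    · · · · · · · · ·
    · · · · · · · · ·
    · · · · · · · · ·
    · · · · · · · · ·
    · · · · · · · · ·
    · · · · · · · · ·

Result: 24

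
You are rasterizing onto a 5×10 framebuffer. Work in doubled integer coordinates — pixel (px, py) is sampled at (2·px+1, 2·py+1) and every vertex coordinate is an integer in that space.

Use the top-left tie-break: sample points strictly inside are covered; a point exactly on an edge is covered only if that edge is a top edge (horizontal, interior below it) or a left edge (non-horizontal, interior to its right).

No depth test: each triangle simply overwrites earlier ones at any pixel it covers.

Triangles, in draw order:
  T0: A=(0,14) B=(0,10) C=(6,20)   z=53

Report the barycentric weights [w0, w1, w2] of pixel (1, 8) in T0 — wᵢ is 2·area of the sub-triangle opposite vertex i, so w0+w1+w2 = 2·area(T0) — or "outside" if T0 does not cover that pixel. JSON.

T0:
  2·area = 24
  edge (0, 14)→(0, 10): d=(0,-4) top-left  bias=+0
  edge (0, 10)→(6, 20): d=(6,10) right/bottom  bias=-1
  edge (6, 20)→(0, 14): d=(-6,-6) top-left  bias=+0
    (0,6)@(1, 13): e=[4,8,12] → █
    (1,6)@(3, 13): e=[12,-12,24] → ·
    (0,7)@(1, 15): e=[4,20,0] → █  [on edge]
    (1,7)@(3, 15): e=[12,0,12] → ·  [on edge]
    (0,8)@(1, 17): e=[4,32,-12] → ·
    (1,8)@(3, 17): e=[12,12,0] → █  [on edge]
    (2,8)@(5, 17): e=[20,-8,12] → ·
    (1,9)@(3, 19): e=[12,24,-12] → ·
    (2,9)@(5, 19): e=[20,4,0] → █  [on edge]
    (3,9)@(7, 19): e=[28,-16,12] → ·
  covered (4 px):
    · · · · ·
    · · · · ·
    · · · · ·
    · · · · ·
    · · · · ·
    · · · · ·
    █ · · · ·
    █ · · · ·
    · █ · · ·
    · · █ · ·

Final: [12,0,12]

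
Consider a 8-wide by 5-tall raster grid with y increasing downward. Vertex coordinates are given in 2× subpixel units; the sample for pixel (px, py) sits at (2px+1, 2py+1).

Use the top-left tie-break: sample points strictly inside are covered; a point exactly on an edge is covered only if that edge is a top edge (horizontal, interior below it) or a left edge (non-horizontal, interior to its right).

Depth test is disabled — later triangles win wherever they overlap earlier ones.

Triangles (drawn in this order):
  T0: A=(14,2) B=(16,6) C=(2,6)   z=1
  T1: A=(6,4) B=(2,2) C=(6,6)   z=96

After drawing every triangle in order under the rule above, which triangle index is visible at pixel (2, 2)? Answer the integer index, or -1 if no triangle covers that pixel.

T0:
  2·area = 56
  edge (14, 2)→(16, 6): d=(2,4) right/bottom  bias=-1
  edge (16, 6)→(2, 6): d=(-14,0) right/bottom  bias=-1
  edge (2, 6)→(14, 2): d=(12,-4) top-left  bias=+0
    (5,1)@(11, 3): e=[14,42,0] → █  [on edge]
    (6,1)@(13, 3): e=[6,42,8] → █
    (7,1)@(15, 3): e=[-2,42,16] → ·
    (2,2)@(5, 5): e=[42,14,0] → █  [on edge]
    (3,2)@(7, 5): e=[34,14,8] → █
    (4,2)@(9, 5): e=[26,14,16] → █
    (7,2)@(15, 5): e=[2,14,40] → █
    (2,3)@(5, 7): e=[46,-14,24] → ·
    (3,3)@(7, 7): e=[38,-14,32] → ·
    (4,3)@(9, 7): e=[30,-14,40] → ·
    (5,3)@(11, 7): e=[22,-14,48] → ·
    (6,3)@(13, 7): e=[14,-14,56] → ·
  covered (8 px):
    · · · · · · · ·
    · · · · · █ █ ·
    · · █ █ █ █ █ █
    · · · · · · · ·
    · · · · · · · ·
T1:
  2·area = 8  (B↔C swapped to make it positive)
  edge (6, 4)→(6, 6): d=(0,2) right/bottom  bias=-1
  edge (6, 6)→(2, 2): d=(-4,-4) top-left  bias=+0
  edge (2, 2)→(6, 4): d=(4,2) right/bottom  bias=-1
    (0,0)@(1, 1): e=[10,0,-2] → ·  [on edge]
    (1,1)@(3, 3): e=[6,0,2] → █  [on edge]
    (2,1)@(5, 3): e=[2,8,-2] → ·
    (1,2)@(3, 5): e=[6,-8,10] → ·
    (2,2)@(5, 5): e=[2,0,6] → █  [on edge]
    (3,2)@(7, 5): e=[-2,8,2] → ·
    (2,3)@(5, 7): e=[2,-8,14] → ·
    (3,3)@(7, 7): e=[-2,0,10] → ·  [on edge]
    (4,4)@(9, 9): e=[-6,0,14] → ·  [on edge]
  covered (2 px):
    · · · · · · · ·
    · █ · · · · · ·
    · · █ · · · · ·
    · · · · · · · ·
    · · · · · · · ·

Z-buffer (winner per pixel, '.' = empty):
  . . . . . . . .
  . 1 . . . 0 0 .
  . . 1 0 0 0 0 0
  . . . . . . . .
  . . . . . . . .

Result: 1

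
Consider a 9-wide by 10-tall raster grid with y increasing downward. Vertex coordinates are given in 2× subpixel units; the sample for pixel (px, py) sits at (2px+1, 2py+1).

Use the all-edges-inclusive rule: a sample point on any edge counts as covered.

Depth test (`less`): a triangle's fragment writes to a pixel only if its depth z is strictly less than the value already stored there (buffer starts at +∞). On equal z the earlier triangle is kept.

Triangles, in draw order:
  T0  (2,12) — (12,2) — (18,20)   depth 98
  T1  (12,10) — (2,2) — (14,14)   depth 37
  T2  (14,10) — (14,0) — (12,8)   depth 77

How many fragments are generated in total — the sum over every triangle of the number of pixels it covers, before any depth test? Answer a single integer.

T0:
  2·area = 240
  edge (2, 12)→(12, 2): d=(10,-10) inclusive
  edge (12, 2)→(18, 20): d=(6,18) inclusive
  edge (18, 20)→(2, 12): d=(-16,-8) inclusive
    (6,0)@(13, 1): e=[0,-24,264] → ·  [on edge]
    (5,1)@(11, 3): e=[0,24,216] → #  [on edge]
    (6,1)@(13, 3): e=[20,-12,232] → ·
    (4,2)@(9, 5): e=[0,72,168] → #  [on edge]
    (6,2)@(13, 5): e=[40,0,200] → #  [on edge]
    (7,2)@(15, 5): e=[60,-36,216] → ·
    (3,3)@(7, 7): e=[0,120,120] → #  [on edge]
    (7,3)@(15, 7): e=[80,-24,184] → ·
    (2,4)@(5, 9): e=[0,168,72] → #  [on edge]
    (7,4)@(15, 9): e=[100,-12,152] → ·
    (1,5)@(3, 11): e=[0,216,24] → #  [on edge]
    (7,5)@(15, 11): e=[120,0,120] → #  [on edge]
    (0,6)@(1, 13): e=[0,264,-24] → ·  [on edge]
    (8,8)@(17, 17): e=[200,0,40] → #  [on edge]
  covered (34 px):
    · · · · · · · · ·
    · · · · · # · · ·
    · · · · # # # · ·
    · · · # # # # · ·
    · · # # # # # · ·
    · # # # # # # # ·
    · · # # # # # # ·
    · · · · # # # # ·
    · · · · · · # # #
    · · · · · · · · #
T1:
  2·area = 24  (B↔C swapped to make it positive)
  edge (12, 10)→(14, 14): d=(2,4) inclusive
  edge (14, 14)→(2, 2): d=(-12,-12) inclusive
  edge (2, 2)→(12, 10): d=(10,8) inclusive
    (0,0)@(1, 1): e=[26,0,-2] → ·  [on edge]
    (1,1)@(3, 3): e=[22,0,2] → #  [on edge]
    (2,1)@(5, 3): e=[14,24,-14] → ·
    (1,2)@(3, 5): e=[26,-24,22] → ·
    (2,2)@(5, 5): e=[18,0,6] → #  [on edge]
    (3,2)@(7, 5): e=[10,24,-10] → ·
    (2,3)@(5, 7): e=[22,-24,26] → ·
    (3,3)@(7, 7): e=[14,0,10] → #  [on edge]
    (4,3)@(9, 7): e=[6,24,-6] → ·
    (3,4)@(7, 9): e=[18,-24,30] → ·
    (4,4)@(9, 9): e=[10,0,14] → #  [on edge]
    (5,4)@(11, 9): e=[2,24,-2] → ·
    (5,5)@(11, 11): e=[6,0,18] → #  [on edge]
    (6,6)@(13, 13): e=[2,0,22] → #  [on edge]
    (7,7)@(15, 15): e=[-2,0,26] → ·  [on edge]
    (8,8)@(17, 17): e=[-6,0,30] → ·  [on edge]
  covered (6 px):
    · · · · · · · · ·
    · # · · · · · · ·
    · · # · · · · · ·
    · · · # · · · · ·
    · · · · # · · · ·
    · · · · · # · · ·
    · · · · · · # · ·
    · · · · · · · · ·
    · · · · · · · · ·
    · · · · · · · · ·
T2:
  2·area = 20  (B↔C swapped to make it positive)
  edge (14, 10)→(12, 8): d=(-2,-2) inclusive
  edge (12, 8)→(14, 0): d=(2,-8) inclusive
  edge (14, 0)→(14, 10): d=(0,10) inclusive
    (2,0)@(5, 1): e=[0,-70,90] → ·  [on edge]
    (3,1)@(7, 3): e=[0,-50,70] → ·  [on edge]
    (4,2)@(9, 5): e=[0,-30,50] → ·  [on edge]
    (6,2)@(13, 5): e=[8,2,10] → #
    (7,2)@(15, 5): e=[12,18,-10] → ·
    (5,3)@(11, 7): e=[0,-10,30] → ·  [on edge]
    (6,3)@(13, 7): e=[4,6,10] → #
    (7,3)@(15, 7): e=[8,22,-10] → ·
    (6,4)@(13, 9): e=[0,10,10] → #  [on edge]
    (7,4)@(15, 9): e=[4,26,-10] → ·
    (6,5)@(13, 11): e=[-4,14,10] → ·
    (7,5)@(15, 11): e=[0,30,-10] → ·  [on edge]
    (8,6)@(17, 13): e=[0,50,-30] → ·  [on edge]
  covered (3 px):
    · · · · · · · · ·
    · · · · · · · · ·
    · · · · · · # · ·
    · · · · · · # · ·
    · · · · · · # · ·
    · · · · · · · · ·
    · · · · · · · · ·
    · · · · · · · · ·
    · · · · · · · · ·
    · · · · · · · · ·

Final: 43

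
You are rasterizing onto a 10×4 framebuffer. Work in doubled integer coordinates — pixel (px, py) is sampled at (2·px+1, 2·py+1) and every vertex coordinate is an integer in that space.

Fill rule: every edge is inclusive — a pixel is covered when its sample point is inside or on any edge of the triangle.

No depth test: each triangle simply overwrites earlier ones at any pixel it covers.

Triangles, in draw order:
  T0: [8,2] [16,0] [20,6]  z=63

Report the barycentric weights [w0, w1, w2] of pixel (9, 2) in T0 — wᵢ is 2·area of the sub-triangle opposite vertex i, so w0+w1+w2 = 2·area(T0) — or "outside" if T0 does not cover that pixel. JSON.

T0:
  2·area = 56
  edge (8, 2)→(16, 0): d=(8,-2) inclusive
  edge (16, 0)→(20, 6): d=(4,6) inclusive
  edge (20, 6)→(8, 2): d=(-12,-4) inclusive
    (2,0)@(5, 1): e=[-14,70,0] → .  [on edge]
    (6,0)@(13, 1): e=[2,22,32] → X
    (7,0)@(15, 1): e=[6,10,40] → X
    (8,0)@(17, 1): e=[10,-2,48] → .
    (5,1)@(11, 3): e=[14,42,0] → X  [on edge]
    (8,1)@(17, 3): e=[26,6,24] → X
    (9,1)@(19, 3): e=[30,-6,32] → .
    (5,2)@(11, 5): e=[30,50,-24] → .
    (6,2)@(13, 5): e=[34,38,-16] → .
    (7,2)@(15, 5): e=[38,26,-8] → .
    (8,2)@(17, 5): e=[42,14,0] → X  [on edge]
    (9,2)@(19, 5): e=[46,2,8] → X
  covered (8 px):
    . . . . . . X X . .
    . . . . . X X X X .
    . . . . . . . . X X
    . . . . . . . . . .

Answer: [2,8,46]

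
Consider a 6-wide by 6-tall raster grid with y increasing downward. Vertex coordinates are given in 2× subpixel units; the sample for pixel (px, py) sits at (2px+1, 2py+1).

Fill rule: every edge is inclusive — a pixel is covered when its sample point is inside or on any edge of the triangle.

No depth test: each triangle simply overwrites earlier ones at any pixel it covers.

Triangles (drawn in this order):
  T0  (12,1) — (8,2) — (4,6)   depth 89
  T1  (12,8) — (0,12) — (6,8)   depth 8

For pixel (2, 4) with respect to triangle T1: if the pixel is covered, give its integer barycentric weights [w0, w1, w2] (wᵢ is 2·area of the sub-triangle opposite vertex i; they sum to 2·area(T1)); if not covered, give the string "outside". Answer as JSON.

T0:
  2·area = 12  (B↔C swapped to make it positive)
  edge (12, 1)→(4, 6): d=(-8,5) inclusive
  edge (4, 6)→(8, 2): d=(4,-4) inclusive
  edge (8, 2)→(12, 1): d=(4,-1) inclusive
    (4,0)@(9, 1): e=[15,0,-3] → ·  [on edge]
    (3,1)@(7, 3): e=[9,0,3] → #  [on edge]
    (4,1)@(9, 3): e=[-1,8,5] → ·
    (2,2)@(5, 5): e=[3,0,9] → #  [on edge]
    (3,2)@(7, 5): e=[-7,8,11] → ·
    (1,3)@(3, 7): e=[-3,0,15] → ·  [on edge]
    (2,3)@(5, 7): e=[-13,8,17] → ·
    (0,4)@(1, 9): e=[-9,0,21] → ·  [on edge]
  covered (2 px):
    · · · · · ·
    · · · # · ·
    · · # · · ·
    · · · · · ·
    · · · · · ·
    · · · · · ·
T1:
  2·area = 24
  edge (12, 8)→(0, 12): d=(-12,4) inclusive
  edge (0, 12)→(6, 8): d=(6,-4) inclusive
  edge (6, 8)→(12, 8): d=(6,0) inclusive
    (2,4)@(5, 9): e=[16,2,6] → #
    (3,4)@(7, 9): e=[8,10,6] → #
    (4,4)@(9, 9): e=[0,18,6] → #  [on edge]
    (5,4)@(11, 9): e=[-8,26,6] → ·
    (1,5)@(3, 11): e=[0,6,18] → #  [on edge]
    (2,5)@(5, 11): e=[-8,14,18] → ·
    (3,5)@(7, 11): e=[-16,22,18] → ·
    (4,5)@(9, 11): e=[-24,30,18] → ·
  covered (4 px):
    · · · · · ·
    · · · · · ·
    · · · · · ·
    · · · · · ·
    · · # # # ·
    · # · · · ·

Result: [2,6,16]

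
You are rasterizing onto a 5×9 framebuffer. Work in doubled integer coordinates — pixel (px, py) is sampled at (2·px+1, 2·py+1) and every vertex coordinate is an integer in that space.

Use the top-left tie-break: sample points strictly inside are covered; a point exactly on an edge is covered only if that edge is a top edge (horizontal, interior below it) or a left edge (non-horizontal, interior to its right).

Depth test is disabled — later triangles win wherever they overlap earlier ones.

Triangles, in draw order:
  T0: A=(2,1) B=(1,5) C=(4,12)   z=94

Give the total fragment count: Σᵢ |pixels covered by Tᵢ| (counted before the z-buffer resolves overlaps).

T0:
  2·area = 19  (B↔C swapped to make it positive)
  edge (2, 1)→(4, 12): d=(2,11) right/bottom  bias=-1
  edge (4, 12)→(1, 5): d=(-3,-7) top-left  bias=+0
  edge (1, 5)→(2, 1): d=(1,-4) top-left  bias=+0
    (0,2)@(1, 5): e=[19,0,0] → █  [on edge]
    (1,2)@(3, 5): e=[-3,14,8] → ·
    (0,3)@(1, 7): e=[23,-6,2] → ·
    (1,3)@(3, 7): e=[1,8,10] → █
    (2,3)@(5, 7): e=[-21,22,18] → ·
    (1,4)@(3, 9): e=[5,2,12] → █
    (2,4)@(5, 9): e=[-17,16,20] → ·
    (1,5)@(3, 11): e=[9,-4,14] → ·
  covered (3 px):
    · · · · ·
    · · · · ·
    █ · · · ·
    · █ · · ·
    · █ · · ·
    · · · · ·
    · · · · ·
    · · · · ·
    · · · · ·

Answer: 3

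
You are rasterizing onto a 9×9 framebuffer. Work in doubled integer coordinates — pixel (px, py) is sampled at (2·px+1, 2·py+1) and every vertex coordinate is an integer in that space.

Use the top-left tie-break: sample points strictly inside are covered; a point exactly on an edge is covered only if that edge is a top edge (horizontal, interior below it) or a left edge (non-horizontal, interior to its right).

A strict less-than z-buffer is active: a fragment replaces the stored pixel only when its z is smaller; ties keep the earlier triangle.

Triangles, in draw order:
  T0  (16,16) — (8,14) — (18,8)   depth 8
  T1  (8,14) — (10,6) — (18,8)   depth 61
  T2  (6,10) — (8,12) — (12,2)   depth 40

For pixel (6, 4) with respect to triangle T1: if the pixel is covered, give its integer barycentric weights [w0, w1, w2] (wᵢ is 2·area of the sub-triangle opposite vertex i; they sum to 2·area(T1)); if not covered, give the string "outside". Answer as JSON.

T0:
  2·area = 68
  edge (16, 16)→(8, 14): d=(-8,-2) top-left  bias=+0
  edge (8, 14)→(18, 8): d=(10,-6) top-left  bias=+0
  edge (18, 8)→(16, 16): d=(-2,8) right/bottom  bias=-1
    (8,4)@(17, 9): e=[58,4,6] → █
    (6,5)@(13, 11): e=[34,0,34] → █  [on edge]
    (7,5)@(15, 11): e=[38,12,18] → █
    (5,6)@(11, 13): e=[14,8,46] → █
    (8,6)@(17, 13): e=[26,44,-2] → ·
    (5,7)@(11, 15): e=[-2,28,42] → ·
    (6,7)@(13, 15): e=[2,40,26] → █
    (8,7)@(17, 15): e=[10,64,-6] → ·
    (1,8)@(3, 17): e=[-34,0,102] → ·  [on edge]
    (6,8)@(13, 17): e=[-14,60,22] → ·
    (7,8)@(15, 17): e=[-10,72,6] → ·
  covered (9 px):
    · · · · · · · · ·
    · · · · · · · · ·
    · · · · · · · · ·
    · · · · · · · · ·
    · · · · · · · · █
    · · · · · · █ █ █
    · · · · · █ █ █ ·
    · · · · · · █ █ ·
    · · · · · · · · ·
T1:
  2·area = 68
  edge (8, 14)→(10, 6): d=(2,-8) top-left  bias=+0
  edge (10, 6)→(18, 8): d=(8,2) right/bottom  bias=-1
  edge (18, 8)→(8, 14): d=(-10,6) right/bottom  bias=-1
    (5,3)@(11, 7): e=[10,6,52] → █
    (6,3)@(13, 7): e=[26,2,40] → █
    (7,3)@(15, 7): e=[42,-2,28] → ·
    (5,4)@(11, 9): e=[14,22,32] → █
    (7,4)@(15, 9): e=[46,14,8] → █
    (8,4)@(17, 9): e=[62,10,-4] → ·
    (4,5)@(9, 11): e=[2,42,24] → █
    (6,5)@(13, 11): e=[34,34,0] → ·  [on edge]
    (7,5)@(15, 11): e=[50,30,-12] → ·
    (4,6)@(9, 13): e=[6,58,4] → █
    (5,6)@(11, 13): e=[22,54,-8] → ·
    (4,7)@(9, 15): e=[10,74,-16] → ·
    (1,8)@(3, 17): e=[-34,102,0] → ·  [on edge]
  covered (8 px):
    · · · · · · · · ·
    · · · · · · · · ·
    · · · · · · · · ·
    · · · · · █ █ · ·
    · · · · · █ █ █ ·
    · · · · █ █ · · ·
    · · · · █ · · · ·
    · · · · · · · · ·
    · · · · · · · · ·
T2:
  2·area = 28  (B↔C swapped to make it positive)
  edge (6, 10)→(12, 2): d=(6,-8) top-left  bias=+0
  edge (12, 2)→(8, 12): d=(-4,10) right/bottom  bias=-1
  edge (8, 12)→(6, 10): d=(-2,-2) top-left  bias=+0
    (0,2)@(1, 5): e=[-70,98,0] → ·  [on edge]
    (1,3)@(3, 7): e=[-42,70,0] → ·  [on edge]
    (4,3)@(9, 7): e=[6,10,12] → █
    (5,3)@(11, 7): e=[22,-10,16] → ·
    (2,4)@(5, 9): e=[-14,42,0] → ·  [on edge]
    (3,4)@(7, 9): e=[2,22,4] → █
    (5,4)@(11, 9): e=[34,-18,12] → ·
    (3,5)@(7, 11): e=[14,14,0] → █  [on edge]
    (4,5)@(9, 11): e=[30,-6,4] → ·
    (3,6)@(7, 13): e=[26,6,-4] → ·
    (4,6)@(9, 13): e=[42,-14,0] → ·  [on edge]
    (5,7)@(11, 15): e=[70,-42,0] → ·  [on edge]
    (6,8)@(13, 17): e=[98,-70,0] → ·  [on edge]
  covered (4 px):
    · · · · · · · · ·
    · · · · · · · · ·
    · · · · · · · · ·
    · · · · █ · · · ·
    · · · █ █ · · · ·
    · · · █ · · · · ·
    · · · · · · · · ·
    · · · · · · · · ·
    · · · · · · · · ·

Answer: [18,20,30]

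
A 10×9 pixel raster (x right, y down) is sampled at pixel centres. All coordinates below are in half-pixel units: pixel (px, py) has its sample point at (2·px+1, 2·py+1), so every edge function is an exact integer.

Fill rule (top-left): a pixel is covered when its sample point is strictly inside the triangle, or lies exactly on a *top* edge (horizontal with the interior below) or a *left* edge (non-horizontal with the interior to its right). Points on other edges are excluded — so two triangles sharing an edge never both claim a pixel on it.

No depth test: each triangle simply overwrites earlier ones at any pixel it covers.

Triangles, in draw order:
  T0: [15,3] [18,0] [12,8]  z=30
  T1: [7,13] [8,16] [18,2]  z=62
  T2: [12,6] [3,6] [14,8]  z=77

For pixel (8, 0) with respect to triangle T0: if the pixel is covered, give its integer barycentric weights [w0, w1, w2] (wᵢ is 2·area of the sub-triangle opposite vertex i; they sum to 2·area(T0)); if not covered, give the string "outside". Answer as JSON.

T0:
  2·area = 6
  edge (15, 3)→(18, 0): d=(3,-3) top-left  bias=+0
  edge (18, 0)→(12, 8): d=(-6,8) right/bottom  bias=-1
  edge (12, 8)→(15, 3): d=(3,-5) top-left  bias=+0
    (8,0)@(17, 1): e=[0,2,4] → #  [on edge]
    (9,0)@(19, 1): e=[6,-14,14] → ·
    (7,1)@(15, 3): e=[0,6,0] → #  [on edge]
    (8,1)@(17, 3): e=[6,-10,10] → ·
    (6,2)@(13, 5): e=[0,10,-4] → ·  [on edge]
    (7,2)@(15, 5): e=[6,-6,6] → ·
    (5,3)@(11, 7): e=[0,14,-8] → ·  [on edge]
    (4,4)@(9, 9): e=[0,18,-12] → ·  [on edge]
    (3,5)@(7, 11): e=[0,22,-16] → ·  [on edge]
    (2,6)@(5, 13): e=[0,26,-20] → ·  [on edge]
    (4,6)@(9, 13): e=[12,-6,0] → ·  [on edge]
    (1,7)@(3, 15): e=[0,30,-24] → ·  [on edge]
    (0,8)@(1, 17): e=[0,34,-28] → ·  [on edge]
  covered (2 px):
    · · · · · · · · # ·
    · · · · · · · # · ·
    · · · · · · · · · ·
    · · · · · · · · · ·
    · · · · · · · · · ·
    · · · · · · · · · ·
    · · · · · · · · · ·
    · · · · · · · · · ·
    · · · · · · · · · ·
T1:
  2·area = 44  (B↔C swapped to make it positive)
  edge (7, 13)→(18, 2): d=(11,-11) top-left  bias=+0
  edge (18, 2)→(8, 16): d=(-10,14) right/bottom  bias=-1
  edge (8, 16)→(7, 13): d=(-1,-3) top-left  bias=+0
    (1,0)@(3, 1): e=[-176,220,0] → ·  [on edge]
    (9,0)@(19, 1): e=[0,-4,48] → ·  [on edge]
    (8,1)@(17, 3): e=[0,4,40] → #  [on edge]
    (9,1)@(19, 3): e=[22,-24,46] → ·
    (7,2)@(15, 5): e=[0,12,32] → #  [on edge]
    (8,2)@(17, 5): e=[22,-16,38] → ·
    (2,3)@(5, 7): e=[-88,132,0] → ·  [on edge]
    (6,3)@(13, 7): e=[0,20,24] → #  [on edge]
    (7,3)@(15, 7): e=[22,-8,30] → ·
    (5,4)@(11, 9): e=[0,28,16] → #  [on edge]
    (6,4)@(13, 9): e=[22,0,22] → ·  [on edge]
    (4,5)@(9, 11): e=[0,36,8] → #  [on edge]
    (3,6)@(7, 13): e=[0,44,0] → #  [on edge]
    (2,7)@(5, 15): e=[0,52,-8] → ·  [on edge]
    (1,8)@(3, 17): e=[0,60,-16] → ·  [on edge]
  covered (8 px):
    · · · · · · · · · ·
    · · · · · · · · # ·
    · · · · · · · # · ·
    · · · · · · # · · ·
    · · · · · # · · · ·
    · · · · # # · · · ·
    · · · # # · · · · ·
    · · · · · · · · · ·
    · · · · · · · · · ·
T2:
  2·area = 18  (B↔C swapped to make it positive)
  edge (12, 6)→(14, 8): d=(2,2) right/bottom  bias=-1
  edge (14, 8)→(3, 6): d=(-11,-2) top-left  bias=+0
  edge (3, 6)→(12, 6): d=(9,0) top-left  bias=+0
    (3,0)@(7, 1): e=[0,63,-45] → ·  [on edge]
    (4,1)@(9, 3): e=[0,45,-27] → ·  [on edge]
    (5,2)@(11, 5): e=[0,27,-9] → ·  [on edge]
    (4,3)@(9, 7): e=[8,1,9] → #
    (5,3)@(11, 7): e=[4,5,9] → #
    (6,3)@(13, 7): e=[0,9,9] → ·  [on edge]
    (4,4)@(9, 9): e=[12,-21,27] → ·
    (5,4)@(11, 9): e=[8,-17,27] → ·
    (7,4)@(15, 9): e=[0,-9,27] → ·  [on edge]
    (8,5)@(17, 11): e=[0,-27,45] → ·  [on edge]
    (9,6)@(19, 13): e=[0,-45,63] → ·  [on edge]
  covered (2 px):
    · · · · · · · · · ·
    · · · · · · · · · ·
    · · · · · · · · · ·
    · · · · # # · · · ·
    · · · · · · · · · ·
    · · · · · · · · · ·
    · · · · · · · · · ·
    · · · · · · · · · ·
    · · · · · · · · · ·

Result: [2,4,0]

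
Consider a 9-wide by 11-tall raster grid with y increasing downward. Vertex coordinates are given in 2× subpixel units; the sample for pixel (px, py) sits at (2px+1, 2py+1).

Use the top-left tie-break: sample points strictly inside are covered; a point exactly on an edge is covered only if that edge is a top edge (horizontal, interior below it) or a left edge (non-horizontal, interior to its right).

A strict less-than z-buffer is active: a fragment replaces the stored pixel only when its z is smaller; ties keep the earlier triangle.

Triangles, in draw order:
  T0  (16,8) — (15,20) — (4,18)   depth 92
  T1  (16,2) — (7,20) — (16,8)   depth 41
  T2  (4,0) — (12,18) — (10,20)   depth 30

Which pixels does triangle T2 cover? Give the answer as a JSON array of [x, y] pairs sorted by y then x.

T0:
  2·area = 134
  edge (16, 8)→(15, 20): d=(-1,12) right/bottom  bias=-1
  edge (15, 20)→(4, 18): d=(-11,-2) top-left  bias=+0
  edge (4, 18)→(16, 8): d=(12,-10) top-left  bias=+0
    (7,4)@(15, 9): e=[11,121,2] → X
    (8,4)@(17, 9): e=[-13,125,22] → .
    (6,5)@(13, 11): e=[33,95,6] → X
    (8,5)@(17, 11): e=[-15,103,46] → .
    (5,6)@(11, 13): e=[55,69,10] → X
    (8,6)@(17, 13): e=[-17,81,70] → .
    (4,7)@(9, 15): e=[77,43,14] → X
    (8,7)@(17, 15): e=[-19,59,94] → .
    (3,8)@(7, 17): e=[99,17,18] → X
    (8,8)@(17, 17): e=[-21,37,118] → .
    (3,9)@(7, 19): e=[97,-5,42] → .
    (4,9)@(9, 19): e=[73,-1,62] → .
  covered (18 px):
    . . . . . . . . .
    . . . . . . . . .
    . . . . . . . . .
    . . . . . . . . .
    . . . . . . . X .
    . . . . . . X X .
    . . . . . X X X .
    . . . . X X X X .
    . . . X X X X X .
    . . . . . X X X .
    . . . . . . . . .
T1:
  2·area = 54  (B↔C swapped to make it positive)
  edge (16, 2)→(16, 8): d=(0,6) right/bottom  bias=-1
  edge (16, 8)→(7, 20): d=(-9,12) right/bottom  bias=-1
  edge (7, 20)→(16, 2): d=(9,-18) top-left  bias=+0
    (7,2)@(15, 5): e=[6,39,9] → X
    (8,2)@(17, 5): e=[-6,15,45] → .
    (7,3)@(15, 7): e=[6,21,27] → X
    (8,3)@(17, 7): e=[-6,-3,63] → .
    (6,4)@(13, 9): e=[18,27,9] → X
    (8,4)@(17, 9): e=[-6,-21,81] → .
    (6,5)@(13, 11): e=[18,9,27] → X
    (7,5)@(15, 11): e=[6,-15,63] → .
    (5,6)@(11, 13): e=[30,15,9] → X
    (6,6)@(13, 13): e=[18,-9,45] → .
    (5,7)@(11, 15): e=[30,-3,27] → .
    (4,8)@(9, 17): e=[42,3,9] → X
  covered (7 px):
    . . . . . . . . .
    . . . . . . . . .
    . . . . . . . X .
    . . . . . . . X .
    . . . . . . X X .
    . . . . . . X . .
    . . . . . X . . .
    . . . . . . . . .
    . . . . X . . . .
    . . . . . . . . .
    . . . . . . . . .
T2:
  2·area = 52
  edge (4, 0)→(12, 18): d=(8,18) right/bottom  bias=-1
  edge (12, 18)→(10, 20): d=(-2,2) right/bottom  bias=-1
  edge (10, 20)→(4, 0): d=(-6,-20) top-left  bias=+0
    (2,1)@(5, 3): e=[6,44,2] → X
    (3,1)@(7, 3): e=[-30,40,42] → .
    (2,2)@(5, 5): e=[22,40,-10] → .
    (3,3)@(7, 7): e=[2,32,18] → X
    (4,3)@(9, 7): e=[-34,28,58] → .
    (3,4)@(7, 9): e=[18,28,6] → X
    (4,4)@(9, 9): e=[-18,24,46] → .
    (3,5)@(7, 11): e=[34,24,-6] → .
    (4,6)@(9, 13): e=[14,16,22] → X
    (5,6)@(11, 13): e=[-22,12,62] → .
    (8,6)@(17, 13): e=[-130,0,182] → .  [on edge]
    (4,7)@(9, 15): e=[30,12,10] → X
    (7,7)@(15, 15): e=[-78,0,130] → .  [on edge]
    (6,8)@(13, 17): e=[-26,0,78] → .  [on edge]
    (5,9)@(11, 19): e=[26,0,26] → .  [on edge]
    (4,10)@(9, 21): e=[78,0,-26] → .  [on edge]
  covered (6 px):
    . . . . . . . . .
    . . X . . . . . .
    . . . . . . . . .
    . . . X . . . . .
    . . . X . . . . .
    . . . . . . . . .
    . . . . X . . . .
    . . . . X . . . .
    . . . . . X . . .
    . . . . . . . . .
    . . . . . . . . .

Result: [[2,1],[3,3],[3,4],[4,6],[4,7],[5,8]]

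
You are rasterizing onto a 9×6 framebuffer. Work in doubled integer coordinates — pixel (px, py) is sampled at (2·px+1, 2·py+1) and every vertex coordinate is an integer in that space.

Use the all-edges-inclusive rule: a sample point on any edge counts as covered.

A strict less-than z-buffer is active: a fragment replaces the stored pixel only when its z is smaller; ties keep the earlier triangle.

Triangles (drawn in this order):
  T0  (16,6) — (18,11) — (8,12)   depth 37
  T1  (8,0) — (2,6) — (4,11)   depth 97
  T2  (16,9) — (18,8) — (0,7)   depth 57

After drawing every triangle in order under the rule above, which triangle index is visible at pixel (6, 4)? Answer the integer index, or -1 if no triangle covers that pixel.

T0:
  2·area = 52
  edge (16, 6)→(18, 11): d=(2,5) inclusive
  edge (18, 11)→(8, 12): d=(-10,1) inclusive
  edge (8, 12)→(16, 6): d=(8,-6) inclusive
    (7,3)@(15, 7): e=[7,43,2] → █
    (8,3)@(17, 7): e=[-3,41,14] → ·
    (6,4)@(13, 9): e=[21,25,6] → █
    (8,4)@(17, 9): e=[1,21,30] → █
    (5,5)@(11, 11): e=[35,7,10] → █
  covered (8 px):
    · · · · · · · · ·
    · · · · · · · · ·
    · · · · · · · · ·
    · · · · · · · █ ·
    · · · · · · █ █ █
    · · · · · █ █ █ █
T1:
  2·area = 42  (B↔C swapped to make it positive)
  edge (8, 0)→(4, 11): d=(-4,11) inclusive
  edge (4, 11)→(2, 6): d=(-2,-5) inclusive
  edge (2, 6)→(8, 0): d=(6,-6) inclusive
    (3,0)@(7, 1): e=[7,35,0] → █  [on edge]
    (4,0)@(9, 1): e=[-15,45,12] → ·
    (2,1)@(5, 3): e=[21,21,0] → █  [on edge]
    (3,1)@(7, 3): e=[-1,31,12] → ·
    (1,2)@(3, 5): e=[35,7,0] → █  [on edge]
    (3,2)@(7, 5): e=[-9,27,24] → ·
    (0,3)@(1, 7): e=[49,-7,0] → ·  [on edge]
    (1,3)@(3, 7): e=[27,3,12] → █
    (3,3)@(7, 7): e=[-17,23,36] → ·
    (1,4)@(3, 9): e=[19,-1,24] → ·
    (2,4)@(5, 9): e=[-3,9,36] → ·
  covered (6 px):
    · · · █ · · · · ·
    · · █ · · · · · ·
    · █ █ · · · · · ·
    · █ █ · · · · · ·
    · · · · · · · · ·
    · · · · · · · · ·
T2:
  2·area = 20  (B↔C swapped to make it positive)
  edge (16, 9)→(0, 7): d=(-16,-2) inclusive
  edge (0, 7)→(18, 8): d=(18,1) inclusive
  edge (18, 8)→(16, 9): d=(-2,1) inclusive
  covered (0 px):
    · · · · · · · · ·
    · · · · · · · · ·
    · · · · · · · · ·
    · · · · · · · · ·
    · · · · · · · · ·
    · · · · · · · · ·

Z-buffer (winner per pixel, '.' = empty):
  . . . 1 . . . . .
  . . 1 . . . . . .
  . 1 1 . . . . . .
  . 1 1 . . . . 0 .
  . . . . . . 0 0 0
  . . . . . 0 0 0 0

Final: 0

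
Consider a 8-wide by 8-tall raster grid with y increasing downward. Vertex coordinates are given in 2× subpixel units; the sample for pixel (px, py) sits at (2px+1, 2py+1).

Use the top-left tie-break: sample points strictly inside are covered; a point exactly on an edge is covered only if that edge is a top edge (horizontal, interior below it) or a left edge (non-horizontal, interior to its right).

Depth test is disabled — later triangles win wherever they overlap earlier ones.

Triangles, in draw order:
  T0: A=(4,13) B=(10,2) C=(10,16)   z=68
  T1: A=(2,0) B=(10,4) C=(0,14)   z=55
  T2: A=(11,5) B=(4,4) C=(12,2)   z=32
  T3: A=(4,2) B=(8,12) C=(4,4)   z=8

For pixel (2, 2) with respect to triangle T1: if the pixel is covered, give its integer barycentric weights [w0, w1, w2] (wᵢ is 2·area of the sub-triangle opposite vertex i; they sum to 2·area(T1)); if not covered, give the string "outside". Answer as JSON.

T0:
  2·area = 84
  edge (4, 13)→(10, 2): d=(6,-11) top-left  bias=+0
  edge (10, 2)→(10, 16): d=(0,14) right/bottom  bias=-1
  edge (10, 16)→(4, 13): d=(-6,-3) top-left  bias=+0
    (4,2)@(9, 5): e=[7,14,63] → █
    (5,2)@(11, 5): e=[29,-14,69] → ·
    (4,3)@(9, 7): e=[19,14,51] → █
    (5,3)@(11, 7): e=[41,-14,57] → ·
    (3,4)@(7, 9): e=[9,42,33] → █
    (5,4)@(11, 9): e=[53,-14,45] → ·
    (3,5)@(7, 11): e=[21,42,21] → █
    (5,5)@(11, 11): e=[65,-14,33] → ·
    (2,6)@(5, 13): e=[11,70,3] → █
    (5,6)@(11, 13): e=[77,-14,21] → ·
    (2,7)@(5, 15): e=[23,70,-9] → ·
    (3,7)@(7, 15): e=[45,42,-3] → ·
  covered (10 px):
    · · · · · · · ·
    · · · · · · · ·
    · · · · █ · · ·
    · · · · █ · · ·
    · · · █ █ · · ·
    · · · █ █ · · ·
    · · █ █ █ · · ·
    · · · · █ · · ·
T1:
  2·area = 120
  edge (2, 0)→(10, 4): d=(8,4) right/bottom  bias=-1
  edge (10, 4)→(0, 14): d=(-10,10) right/bottom  bias=-1
  edge (0, 14)→(2, 0): d=(2,-14) top-left  bias=+0
    (1,0)@(3, 1): e=[4,100,16] → █
    (2,0)@(5, 1): e=[-4,80,44] → ·
    (6,0)@(13, 1): e=[-36,0,156] → ·  [on edge]
    (1,1)@(3, 3): e=[20,80,20] → █
    (2,1)@(5, 3): e=[12,60,48] → █
    (3,1)@(7, 3): e=[4,40,76] → █
    (4,1)@(9, 3): e=[-4,20,104] → ·
    (5,1)@(11, 3): e=[-12,0,132] → ·  [on edge]
    (1,2)@(3, 5): e=[36,60,24] → █
    (4,2)@(9, 5): e=[12,0,108] → ·  [on edge]
    (0,3)@(1, 7): e=[60,60,0] → █  [on edge]
    (3,3)@(7, 7): e=[36,0,84] → ·  [on edge]
    (2,4)@(5, 9): e=[60,0,60] → ·  [on edge]
    (1,5)@(3, 11): e=[84,0,36] → ·  [on edge]
    (0,6)@(1, 13): e=[108,0,12] → ·  [on edge]
  covered (13 px):
    · █ · · · · · ·
    · █ █ █ · · · ·
    · █ █ █ · · · ·
    █ █ █ · · · · ·
    █ █ · · · · · ·
    █ · · · · · · ·
    · · · · · · · ·
    · · · · · · · ·
T2:
  2·area = 22
  edge (11, 5)→(4, 4): d=(-7,-1) top-left  bias=+0
  edge (4, 4)→(12, 2): d=(8,-2) top-left  bias=+0
  edge (12, 2)→(11, 5): d=(-1,3) right/bottom  bias=-1
    (4,1)@(9, 3): e=[12,2,8] → █
    (5,1)@(11, 3): e=[14,6,2] → █
    (6,1)@(13, 3): e=[16,10,-4] → ·
    (4,2)@(9, 5): e=[-2,18,6] → ·
    (5,2)@(11, 5): e=[0,22,0] → ·  [on edge]
    (4,5)@(9, 11): e=[-44,66,0] → ·  [on edge]
  covered (2 px):
    · · · · · · · ·
    · · · · █ █ · ·
    · · · · · · · ·
    · · · · · · · ·
    · · · · · · · ·
    · · · · · · · ·
    · · · · · · · ·
    · · · · · · · ·
T3:
  2·area = 8
  edge (4, 2)→(8, 12): d=(4,10) right/bottom  bias=-1
  edge (8, 12)→(4, 4): d=(-4,-8) top-left  bias=+0
  edge (4, 4)→(4, 2): d=(0,-2) top-left  bias=+0
    (2,2)@(5, 5): e=[2,4,2] → █
    (3,2)@(7, 5): e=[-18,20,6] → ·
    (2,3)@(5, 7): e=[10,-4,2] → ·
  covered (1 px):
    · · · · · · · ·
    · · · · · · · ·
    · · █ · · · · ·
    · · · · · · · ·
    · · · · · · · ·
    · · · · · · · ·
    · · · · · · · ·
    · · · · · · · ·

Final: [40,52,28]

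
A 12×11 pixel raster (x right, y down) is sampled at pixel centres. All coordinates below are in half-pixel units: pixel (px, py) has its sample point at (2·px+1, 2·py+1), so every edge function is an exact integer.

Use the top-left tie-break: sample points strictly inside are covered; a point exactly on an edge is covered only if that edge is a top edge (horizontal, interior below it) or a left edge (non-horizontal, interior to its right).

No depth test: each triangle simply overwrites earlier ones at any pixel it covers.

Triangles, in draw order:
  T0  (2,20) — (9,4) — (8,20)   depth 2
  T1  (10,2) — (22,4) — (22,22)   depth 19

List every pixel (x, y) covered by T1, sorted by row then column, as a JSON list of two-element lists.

T0:
  2·area = 96
  edge (2, 20)→(9, 4): d=(7,-16) top-left  bias=+0
  edge (9, 4)→(8, 20): d=(-1,16) right/bottom  bias=-1
  edge (8, 20)→(2, 20): d=(-6,0) right/bottom  bias=-1
    (3,4)@(7, 9): e=[3,27,66] → X
    (4,4)@(9, 9): e=[35,-5,66] → .
    (3,5)@(7, 11): e=[17,25,54] → X
    (4,5)@(9, 11): e=[49,-7,54] → .
    (3,6)@(7, 13): e=[31,23,42] → X
    (4,6)@(9, 13): e=[63,-9,42] → .
    (2,7)@(5, 15): e=[13,53,30] → X
    (4,7)@(9, 15): e=[77,-11,30] → .
    (2,8)@(5, 17): e=[27,51,18] → X
    (4,8)@(9, 17): e=[91,-13,18] → .
    (1,9)@(3, 19): e=[9,81,6] → X
    (4,9)@(9, 19): e=[105,-15,6] → .
  covered (10 px):
    . . . . . . . . . . . .
    . . . . . . . . . . . .
    . . . . . . . . . . . .
    . . . . . . . . . . . .
    . . . X . . . . . . . .
    . . . X . . . . . . . .
    . . . X . . . . . . . .
    . . X X . . . . . . . .
    . . X X . . . . . . . .
    . X X X . . . . . . . .
    . . . . . . . . . . . .
T1:
  2·area = 216
  edge (10, 2)→(22, 4): d=(12,2) right/bottom  bias=-1
  edge (22, 4)→(22, 22): d=(0,18) right/bottom  bias=-1
  edge (22, 22)→(10, 2): d=(-12,-20) top-left  bias=+0
    (5,1)@(11, 3): e=[10,198,8] → X
    (6,1)@(13, 3): e=[6,162,48] → X
    (7,1)@(15, 3): e=[2,126,88] → X
    (8,1)@(17, 3): e=[-2,90,128] → .
    (5,2)@(11, 5): e=[34,198,-16] → .
    (6,2)@(13, 5): e=[30,162,24] → X
    (8,2)@(17, 5): e=[22,90,104] → X
    (9,2)@(19, 5): e=[18,54,144] → X
    (10,2)@(21, 5): e=[14,18,184] → X
    (11,2)@(23, 5): e=[10,-18,224] → .
    (6,3)@(13, 7): e=[54,162,0] → X  [on edge]
    (11,3)@(23, 7): e=[34,-18,200] → .
    (9,8)@(19, 17): e=[162,54,0] → X  [on edge]
  covered (28 px):
    . . . . . . . . . . . .
    . . . . . X X X . . . .
    . . . . . . X X X X X .
    . . . . . . X X X X X .
    . . . . . . . X X X X .
    . . . . . . . . X X X .
    . . . . . . . . X X X .
    . . . . . . . . . X X .
    . . . . . . . . . X X .
    . . . . . . . . . . X .
    . . . . . . . . . . . .

Result: [[5,1],[6,1],[7,1],[6,2],[7,2],[8,2],[9,2],[10,2],[6,3],[7,3],[8,3],[9,3],[10,3],[7,4],[8,4],[9,4],[10,4],[8,5],[9,5],[10,5],[8,6],[9,6],[10,6],[9,7],[10,7],[9,8],[10,8],[10,9]]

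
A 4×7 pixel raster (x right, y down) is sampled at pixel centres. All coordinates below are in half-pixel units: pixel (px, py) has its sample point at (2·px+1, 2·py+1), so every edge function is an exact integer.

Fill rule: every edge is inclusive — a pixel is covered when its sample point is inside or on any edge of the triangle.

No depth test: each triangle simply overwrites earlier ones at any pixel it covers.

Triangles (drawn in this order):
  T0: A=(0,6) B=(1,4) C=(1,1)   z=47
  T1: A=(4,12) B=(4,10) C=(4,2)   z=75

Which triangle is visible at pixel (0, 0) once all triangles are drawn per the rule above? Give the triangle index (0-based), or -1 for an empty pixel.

T0:
  2·area = 3  (B↔C swapped to make it positive)
  edge (0, 6)→(1, 1): d=(1,-5) inclusive
  edge (1, 1)→(1, 4): d=(0,3) inclusive
  edge (1, 4)→(0, 6): d=(-1,2) inclusive
    (0,0)@(1, 1): e=[0,0,3] → #  [on edge]
    (1,0)@(3, 1): e=[10,-6,-1] → ·
    (0,1)@(1, 3): e=[2,0,1] → #  [on edge]
    (1,1)@(3, 3): e=[12,-6,-3] → ·
    (0,2)@(1, 5): e=[4,0,-1] → ·  [on edge]
    (0,3)@(1, 7): e=[6,0,-3] → ·  [on edge]
    (0,4)@(1, 9): e=[8,0,-5] → ·  [on edge]
    (0,5)@(1, 11): e=[10,0,-7] → ·  [on edge]
    (0,6)@(1, 13): e=[12,0,-9] → ·  [on edge]
  covered (2 px):
    # · · ·
    # · · ·
    · · · ·
    · · · ·
    · · · ·
    · · · ·
    · · · ·
T1:
  degenerate (2·area = 0) — covers nothing

Z-buffer (winner per pixel, '.' = empty):
  0 . . .
  0 . . .
  . . . .
  . . . .
  . . . .
  . . . .
  . . . .

Final: 0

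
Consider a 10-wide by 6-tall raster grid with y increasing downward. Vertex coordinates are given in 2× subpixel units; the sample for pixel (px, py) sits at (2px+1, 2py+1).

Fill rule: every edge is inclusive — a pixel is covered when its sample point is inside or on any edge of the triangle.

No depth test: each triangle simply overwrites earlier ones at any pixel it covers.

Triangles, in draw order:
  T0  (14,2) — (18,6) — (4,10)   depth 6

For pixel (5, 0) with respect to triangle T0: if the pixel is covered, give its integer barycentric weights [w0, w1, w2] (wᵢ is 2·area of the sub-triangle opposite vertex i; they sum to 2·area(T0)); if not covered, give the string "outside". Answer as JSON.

T0:
  2·area = 72
  edge (14, 2)→(18, 6): d=(4,4) inclusive
  edge (18, 6)→(4, 10): d=(-14,4) inclusive
  edge (4, 10)→(14, 2): d=(10,-8) inclusive
    (6,0)@(13, 1): e=[0,90,-18] → .  [on edge]
    (6,1)@(13, 3): e=[8,62,2] → X
    (7,1)@(15, 3): e=[0,54,18] → X  [on edge]
    (8,1)@(17, 3): e=[-8,46,34] → .
    (5,2)@(11, 5): e=[24,42,6] → X
    (8,2)@(17, 5): e=[0,18,54] → X  [on edge]
    (9,2)@(19, 5): e=[-8,10,70] → .
    (4,3)@(9, 7): e=[40,22,10] → X
    (7,3)@(15, 7): e=[16,-2,58] → .
    (8,3)@(17, 7): e=[8,-10,74] → .
    (9,3)@(19, 7): e=[0,-18,90] → .  [on edge]
    (3,4)@(7, 9): e=[56,2,14] → X
  covered (10 px):
    . . . . . . . . . .
    . . . . . . X X . .
    . . . . . X X X X .
    . . . . X X X . . .
    . . . X . . . . . .
    . . . . . . . . . .

Answer: "outside"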